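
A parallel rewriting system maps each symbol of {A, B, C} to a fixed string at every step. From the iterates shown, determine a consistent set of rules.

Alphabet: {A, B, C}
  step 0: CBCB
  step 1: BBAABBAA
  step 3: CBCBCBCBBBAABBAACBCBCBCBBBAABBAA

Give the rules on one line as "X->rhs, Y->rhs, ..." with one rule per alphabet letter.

  step 0 ⇒ step 1: CBCB ⇒ BB·AA·BB·AA
    B ↦ AA
    C ↦ BB
    A ↦ CB  (constrained at step 1)

A->CB, B->AA, C->BB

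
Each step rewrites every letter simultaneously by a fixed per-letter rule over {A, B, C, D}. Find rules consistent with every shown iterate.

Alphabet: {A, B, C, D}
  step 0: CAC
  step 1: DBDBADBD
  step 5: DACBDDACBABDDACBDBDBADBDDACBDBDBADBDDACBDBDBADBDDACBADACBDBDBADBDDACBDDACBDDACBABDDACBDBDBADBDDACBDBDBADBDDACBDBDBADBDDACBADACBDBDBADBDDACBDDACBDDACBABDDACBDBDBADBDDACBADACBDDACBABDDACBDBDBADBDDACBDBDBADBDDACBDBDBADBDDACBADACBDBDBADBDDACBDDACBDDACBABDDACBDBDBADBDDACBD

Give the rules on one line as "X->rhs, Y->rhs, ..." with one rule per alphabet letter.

A->BA, B->DAC, C->DBD, D->BD

  step 0 ⇒ step 1: CAC ⇒ DBD·BA·DBD
    A ↦ BA
    C ↦ DBD
    B ↦ DAC  (constrained at step 1)
    D ↦ BD  (constrained at step 1)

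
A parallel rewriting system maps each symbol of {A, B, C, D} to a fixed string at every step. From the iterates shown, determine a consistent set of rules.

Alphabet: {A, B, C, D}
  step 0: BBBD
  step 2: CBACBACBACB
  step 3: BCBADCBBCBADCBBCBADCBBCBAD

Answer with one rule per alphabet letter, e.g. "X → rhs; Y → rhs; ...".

  step 2 ⇒ step 3: CBACBACBACB ⇒ BCB·AD·CB·BCB·AD·CB·BCB·AD·CB·BCB·AD
    A ↦ CB
    B ↦ AD
    C ↦ BCB
    D ↦ A  (constrained at step 0)

A->CB, B->AD, C->BCB, D->A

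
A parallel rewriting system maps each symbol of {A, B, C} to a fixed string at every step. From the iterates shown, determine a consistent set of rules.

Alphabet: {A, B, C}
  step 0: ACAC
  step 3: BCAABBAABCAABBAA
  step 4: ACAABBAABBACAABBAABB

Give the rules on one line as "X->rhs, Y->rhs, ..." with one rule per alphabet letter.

A->B, B->A, C->CAA

  step 3 ⇒ step 4: BCAABBAABCAABBAA ⇒ A·CAA·B·B·A·A·B·B·A·CAA·B·B·A·A·B·B
    A ↦ B
    B ↦ A
    C ↦ CAA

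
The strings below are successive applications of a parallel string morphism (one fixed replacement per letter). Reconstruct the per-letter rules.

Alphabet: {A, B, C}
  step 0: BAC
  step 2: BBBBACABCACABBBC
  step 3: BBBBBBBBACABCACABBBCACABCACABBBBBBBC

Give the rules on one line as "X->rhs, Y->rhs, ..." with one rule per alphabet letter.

  step 2 ⇒ step 3: BBBBACABCACABBBC ⇒ BB·BB·BB·BB·ACA·BC·ACA·BB·BC·ACA·BC·ACA·BB·BB·BB·BC
    A ↦ ACA
    B ↦ BB
    C ↦ BC

A->ACA, B->BB, C->BC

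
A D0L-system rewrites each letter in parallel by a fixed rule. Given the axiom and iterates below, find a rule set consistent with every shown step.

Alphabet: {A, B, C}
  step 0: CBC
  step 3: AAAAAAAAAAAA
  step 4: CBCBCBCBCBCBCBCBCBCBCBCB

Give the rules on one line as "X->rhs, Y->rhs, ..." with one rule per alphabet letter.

A->CB, B->AA, C->A

  step 3 ⇒ step 4: AAAAAAAAAAAA ⇒ CB·CB·CB·CB·CB·CB·CB·CB·CB·CB·CB·CB
    A ↦ CB
    B ↦ AA  (constrained at step 0)
    C ↦ A  (constrained at step 0)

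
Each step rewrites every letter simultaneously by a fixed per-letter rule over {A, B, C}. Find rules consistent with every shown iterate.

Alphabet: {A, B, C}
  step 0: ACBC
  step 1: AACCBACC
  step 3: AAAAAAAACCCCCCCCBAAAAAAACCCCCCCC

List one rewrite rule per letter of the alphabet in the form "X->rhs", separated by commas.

  step 0 ⇒ step 1: ACBC ⇒ AA·CC·BA·CC
    A ↦ AA
    B ↦ BA
    C ↦ CC

A->AA, B->BA, C->CC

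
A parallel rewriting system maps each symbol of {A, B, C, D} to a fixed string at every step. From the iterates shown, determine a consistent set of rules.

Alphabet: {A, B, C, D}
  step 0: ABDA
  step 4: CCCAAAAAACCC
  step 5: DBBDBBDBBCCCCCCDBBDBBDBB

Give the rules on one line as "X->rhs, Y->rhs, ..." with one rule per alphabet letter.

  step 4 ⇒ step 5: CCCAAAAAACCC ⇒ DBB·DBB·DBB·C·C·C·C·C·C·DBB·DBB·DBB
    A ↦ C
    C ↦ DBB
    B ↦ A  (constrained at step 0)
    D ↦ A  (constrained at step 0)

A->C, B->A, C->DBB, D->A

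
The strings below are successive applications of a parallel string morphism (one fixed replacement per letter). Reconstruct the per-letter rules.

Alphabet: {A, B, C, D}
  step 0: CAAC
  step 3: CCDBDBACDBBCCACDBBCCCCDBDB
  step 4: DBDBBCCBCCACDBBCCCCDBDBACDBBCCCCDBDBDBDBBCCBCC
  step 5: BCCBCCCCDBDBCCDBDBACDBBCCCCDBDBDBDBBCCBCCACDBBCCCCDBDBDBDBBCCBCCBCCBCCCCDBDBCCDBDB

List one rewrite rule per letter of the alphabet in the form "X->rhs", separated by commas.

A->AC, B->CC, C->DB, D->B

  step 4 ⇒ step 5: DBDBBCCBCCACDBBCCCCDBDBACDBBCCCCDBDBDBDBBCCBCC ⇒ B·CC·B·CC·CC·DB·DB·CC·DB·DB·AC·DB·B·CC·CC·DB·DB·DB·DB·B·CC·B·CC·AC·DB·B·CC·CC·DB·DB·DB·DB·B·CC·B·CC·B·CC·B·CC·CC·DB·DB·CC·DB·DB
    A ↦ AC
    B ↦ CC
    C ↦ DB
    D ↦ B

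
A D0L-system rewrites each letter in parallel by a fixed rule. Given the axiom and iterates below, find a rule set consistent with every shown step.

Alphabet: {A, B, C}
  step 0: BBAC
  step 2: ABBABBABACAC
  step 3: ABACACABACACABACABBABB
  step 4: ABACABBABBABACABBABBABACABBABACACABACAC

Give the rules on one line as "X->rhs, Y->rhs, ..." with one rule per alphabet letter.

  step 3 ⇒ step 4: ABACACABACACABACABBABB ⇒ AB·AC·AB·B·AB·B·AB·AC·AB·B·AB·B·AB·AC·AB·B·AB·AC·AC·AB·AC·AC
    A ↦ AB
    B ↦ AC
    C ↦ B

A->AB, B->AC, C->B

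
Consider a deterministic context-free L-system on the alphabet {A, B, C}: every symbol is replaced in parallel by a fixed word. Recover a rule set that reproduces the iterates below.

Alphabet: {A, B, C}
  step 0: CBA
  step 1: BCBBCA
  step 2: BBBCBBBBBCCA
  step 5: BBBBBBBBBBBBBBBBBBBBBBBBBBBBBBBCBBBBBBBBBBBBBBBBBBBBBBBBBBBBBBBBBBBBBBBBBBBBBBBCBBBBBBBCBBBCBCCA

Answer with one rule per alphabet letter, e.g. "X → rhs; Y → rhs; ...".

  step 1 ⇒ step 2: BCBBCA ⇒ BB·BC·BB·BB·BC·CA
    A ↦ CA
    B ↦ BB
    C ↦ BC

A->CA, B->BB, C->BC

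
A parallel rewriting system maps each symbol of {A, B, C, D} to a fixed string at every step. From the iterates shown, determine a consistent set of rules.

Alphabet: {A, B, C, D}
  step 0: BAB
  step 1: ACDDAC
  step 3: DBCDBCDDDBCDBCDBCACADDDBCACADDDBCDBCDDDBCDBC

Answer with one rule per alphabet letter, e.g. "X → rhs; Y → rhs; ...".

  step 0 ⇒ step 1: BAB ⇒ AC·DD·AC
    A ↦ DD
    B ↦ AC
    C ↦ ADD  (constrained at step 1)
    D ↦ DBC  (constrained at step 1)

A->DD, B->AC, C->ADD, D->DBC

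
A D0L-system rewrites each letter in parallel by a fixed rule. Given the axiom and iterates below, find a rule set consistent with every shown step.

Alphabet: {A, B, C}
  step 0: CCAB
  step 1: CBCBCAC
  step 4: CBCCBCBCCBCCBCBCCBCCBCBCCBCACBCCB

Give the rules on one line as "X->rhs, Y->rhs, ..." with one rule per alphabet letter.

A->CA, B->C, C->CB

  step 0 ⇒ step 1: CCAB ⇒ CB·CB·CA·C
    A ↦ CA
    B ↦ C
    C ↦ CB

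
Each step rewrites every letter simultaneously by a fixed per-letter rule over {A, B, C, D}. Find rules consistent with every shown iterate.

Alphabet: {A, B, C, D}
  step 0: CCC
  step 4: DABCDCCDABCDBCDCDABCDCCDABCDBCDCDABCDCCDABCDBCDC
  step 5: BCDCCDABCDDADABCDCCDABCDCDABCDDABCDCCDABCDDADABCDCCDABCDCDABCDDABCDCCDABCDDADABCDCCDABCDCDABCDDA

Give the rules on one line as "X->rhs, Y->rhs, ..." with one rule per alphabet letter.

A->C, B->C, C->DA, D->BCD

  step 4 ⇒ step 5: DABCDCCDABCDBCDCDABCDCCDABCDBCDCDABCDCCDABCDBCDC ⇒ BCD·C·C·DA·BCD·DA·DA·BCD·C·C·DA·BCD·C·DA·BCD·DA·BCD·C·C·DA·BCD·DA·DA·BCD·C·C·DA·BCD·C·DA·BCD·DA·BCD·C·C·DA·BCD·DA·DA·BCD·C·C·DA·BCD·C·DA·BCD·DA
    A ↦ C
    B ↦ C
    C ↦ DA
    D ↦ BCD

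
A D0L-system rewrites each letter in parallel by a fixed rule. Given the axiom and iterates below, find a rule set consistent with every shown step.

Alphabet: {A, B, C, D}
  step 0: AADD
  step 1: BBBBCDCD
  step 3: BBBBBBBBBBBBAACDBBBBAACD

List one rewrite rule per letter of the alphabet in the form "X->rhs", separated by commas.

  step 0 ⇒ step 1: AADD ⇒ BB·BB·CD·CD
    A ↦ BB
    D ↦ CD
    B ↦ A  (constrained at step 1)
    C ↦ AA  (constrained at step 1)

A->BB, B->A, C->AA, D->CD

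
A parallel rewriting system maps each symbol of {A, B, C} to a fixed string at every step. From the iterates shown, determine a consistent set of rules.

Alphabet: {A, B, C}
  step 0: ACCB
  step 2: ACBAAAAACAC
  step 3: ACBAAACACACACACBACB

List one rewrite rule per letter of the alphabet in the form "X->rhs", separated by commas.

  step 2 ⇒ step 3: ACBAAAAACAC ⇒ AC·B·AA·AC·AC·AC·AC·AC·B·AC·B
    A ↦ AC
    B ↦ AA
    C ↦ B

A->AC, B->AA, C->B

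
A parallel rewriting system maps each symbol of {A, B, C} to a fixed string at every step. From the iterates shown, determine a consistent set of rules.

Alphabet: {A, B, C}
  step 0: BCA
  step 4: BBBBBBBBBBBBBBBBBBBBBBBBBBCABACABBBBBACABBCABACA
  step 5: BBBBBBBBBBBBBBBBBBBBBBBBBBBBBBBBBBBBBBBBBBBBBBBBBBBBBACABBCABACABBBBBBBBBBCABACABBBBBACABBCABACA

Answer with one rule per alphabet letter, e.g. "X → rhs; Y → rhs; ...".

  step 4 ⇒ step 5: BBBBBBBBBBBBBBBBBBBBBBBBBBCABACABBBBBACABBCABACA ⇒ BB·BB·BB·BB·BB·BB·BB·BB·BB·BB·BB·BB·BB·BB·BB·BB·BB·BB·BB·BB·BB·BB·BB·BB·BB·BB·BA·CA·BB·CA·BA·CA·BB·BB·BB·BB·BB·CA·BA·CA·BB·BB·BA·CA·BB·CA·BA·CA
    A ↦ CA
    B ↦ BB
    C ↦ BA

A->CA, B->BB, C->BA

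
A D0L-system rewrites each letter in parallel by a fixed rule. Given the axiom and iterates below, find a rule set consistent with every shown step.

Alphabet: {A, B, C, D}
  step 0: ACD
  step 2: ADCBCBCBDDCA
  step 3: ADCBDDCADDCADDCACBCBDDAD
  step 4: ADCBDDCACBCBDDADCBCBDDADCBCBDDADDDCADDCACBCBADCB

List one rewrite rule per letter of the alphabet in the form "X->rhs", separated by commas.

A->AD, B->CA, C->DD, D->CB

  step 3 ⇒ step 4: ADCBDDCADDCADDCACBCBDDAD ⇒ AD·CB·DD·CA·CB·CB·DD·AD·CB·CB·DD·AD·CB·CB·DD·AD·DD·CA·DD·CA·CB·CB·AD·CB
    A ↦ AD
    B ↦ CA
    C ↦ DD
    D ↦ CB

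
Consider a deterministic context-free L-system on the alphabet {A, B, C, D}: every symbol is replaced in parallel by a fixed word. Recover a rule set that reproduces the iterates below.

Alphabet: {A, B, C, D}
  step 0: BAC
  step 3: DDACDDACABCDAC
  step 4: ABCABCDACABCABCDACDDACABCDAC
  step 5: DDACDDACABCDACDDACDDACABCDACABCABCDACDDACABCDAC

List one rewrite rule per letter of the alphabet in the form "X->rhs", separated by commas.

  step 4 ⇒ step 5: ABCABCDACABCABCDACDDACABCDAC ⇒ D·D·AC·D·D·AC·ABC·D·AC·D·D·AC·D·D·AC·ABC·D·AC·ABC·ABC·D·AC·D·D·AC·ABC·D·AC
    A ↦ D
    B ↦ D
    C ↦ AC
    D ↦ ABC

A->D, B->D, C->AC, D->ABC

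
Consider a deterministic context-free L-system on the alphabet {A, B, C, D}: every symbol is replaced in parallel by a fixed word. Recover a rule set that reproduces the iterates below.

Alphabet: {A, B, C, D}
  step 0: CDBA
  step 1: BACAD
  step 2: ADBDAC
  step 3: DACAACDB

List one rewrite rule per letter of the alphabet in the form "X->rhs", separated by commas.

A->D, B->A, C->B, D->AC

  step 2 ⇒ step 3: ADBDAC ⇒ D·AC·A·AC·D·B
    A ↦ D
    B ↦ A
    C ↦ B
    D ↦ AC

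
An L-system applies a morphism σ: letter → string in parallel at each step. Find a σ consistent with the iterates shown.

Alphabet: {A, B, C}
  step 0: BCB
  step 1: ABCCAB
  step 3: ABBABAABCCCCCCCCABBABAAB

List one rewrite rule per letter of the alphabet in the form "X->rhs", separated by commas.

A->BA, B->AB, C->CC

  step 0 ⇒ step 1: BCB ⇒ AB·CC·AB
    B ↦ AB
    C ↦ CC
    A ↦ BA  (constrained at step 1)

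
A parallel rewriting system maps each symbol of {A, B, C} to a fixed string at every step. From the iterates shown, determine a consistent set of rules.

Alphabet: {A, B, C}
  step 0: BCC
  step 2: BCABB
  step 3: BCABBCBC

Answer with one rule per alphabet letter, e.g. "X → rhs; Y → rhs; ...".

A->B, B->BC, C->A

  step 2 ⇒ step 3: BCABB ⇒ BC·A·B·BC·BC
    A ↦ B
    B ↦ BC
    C ↦ A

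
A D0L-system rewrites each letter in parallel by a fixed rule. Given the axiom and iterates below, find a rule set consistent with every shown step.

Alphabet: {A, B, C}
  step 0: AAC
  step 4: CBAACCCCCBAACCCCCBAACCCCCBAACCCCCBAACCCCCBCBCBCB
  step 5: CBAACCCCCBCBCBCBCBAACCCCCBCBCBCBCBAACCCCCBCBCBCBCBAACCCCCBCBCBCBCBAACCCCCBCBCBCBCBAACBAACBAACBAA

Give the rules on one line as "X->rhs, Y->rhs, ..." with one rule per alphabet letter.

  step 4 ⇒ step 5: CBAACCCCCBAACCCCCBAACCCCCBAACCCCCBAACCCCCBCBCBCB ⇒ CB·AA·CC·CC·CB·CB·CB·CB·CB·AA·CC·CC·CB·CB·CB·CB·CB·AA·CC·CC·CB·CB·CB·CB·CB·AA·CC·CC·CB·CB·CB·CB·CB·AA·CC·CC·CB·CB·CB·CB·CB·AA·CB·AA·CB·AA·CB·AA
    A ↦ CC
    B ↦ AA
    C ↦ CB

A->CC, B->AA, C->CB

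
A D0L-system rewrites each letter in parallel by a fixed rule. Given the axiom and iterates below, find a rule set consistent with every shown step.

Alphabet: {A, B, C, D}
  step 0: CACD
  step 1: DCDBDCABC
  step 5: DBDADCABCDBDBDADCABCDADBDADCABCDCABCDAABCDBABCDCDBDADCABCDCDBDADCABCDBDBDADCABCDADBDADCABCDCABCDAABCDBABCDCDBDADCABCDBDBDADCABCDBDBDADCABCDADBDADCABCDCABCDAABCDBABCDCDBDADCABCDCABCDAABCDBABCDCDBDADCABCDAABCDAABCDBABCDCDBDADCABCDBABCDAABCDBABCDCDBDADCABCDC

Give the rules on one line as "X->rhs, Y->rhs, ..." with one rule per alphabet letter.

A->DB, B->DA, C->DC, D->ABC

  step 0 ⇒ step 1: CACD ⇒ DC·DB·DC·ABC
    A ↦ DB
    C ↦ DC
    D ↦ ABC
    B ↦ DA  (constrained at step 1)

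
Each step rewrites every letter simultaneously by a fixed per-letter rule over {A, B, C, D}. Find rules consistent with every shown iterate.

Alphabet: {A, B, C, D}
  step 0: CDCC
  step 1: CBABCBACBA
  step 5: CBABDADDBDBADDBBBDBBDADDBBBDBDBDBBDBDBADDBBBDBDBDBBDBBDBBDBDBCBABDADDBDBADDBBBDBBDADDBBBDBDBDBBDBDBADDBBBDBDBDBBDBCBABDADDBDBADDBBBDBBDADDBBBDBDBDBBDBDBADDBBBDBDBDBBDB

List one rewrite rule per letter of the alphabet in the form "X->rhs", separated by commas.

  step 0 ⇒ step 1: CDCC ⇒ CBA·B·CBA·CBA
    C ↦ CBA
    D ↦ B
    A ↦ ADD  (constrained at step 1)
    B ↦ BD  (constrained at step 1)

A->ADD, B->BD, C->CBA, D->B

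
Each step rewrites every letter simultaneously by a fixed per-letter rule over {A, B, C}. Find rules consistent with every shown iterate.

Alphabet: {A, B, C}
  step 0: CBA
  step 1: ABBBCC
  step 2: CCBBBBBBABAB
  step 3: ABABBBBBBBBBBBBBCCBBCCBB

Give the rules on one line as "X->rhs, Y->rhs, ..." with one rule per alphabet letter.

  step 2 ⇒ step 3: CCBBBBBBABAB ⇒ AB·AB·BB·BB·BB·BB·BB·BB·CC·BB·CC·BB
    A ↦ CC
    B ↦ BB
    C ↦ AB

A->CC, B->BB, C->AB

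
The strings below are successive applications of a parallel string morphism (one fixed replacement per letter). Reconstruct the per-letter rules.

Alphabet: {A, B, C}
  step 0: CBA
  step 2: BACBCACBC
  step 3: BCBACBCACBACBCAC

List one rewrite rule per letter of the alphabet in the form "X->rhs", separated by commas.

  step 2 ⇒ step 3: BACBCACBC ⇒ BC·B·AC·BC·AC·B·AC·BC·AC
    A ↦ B
    B ↦ BC
    C ↦ AC

A->B, B->BC, C->AC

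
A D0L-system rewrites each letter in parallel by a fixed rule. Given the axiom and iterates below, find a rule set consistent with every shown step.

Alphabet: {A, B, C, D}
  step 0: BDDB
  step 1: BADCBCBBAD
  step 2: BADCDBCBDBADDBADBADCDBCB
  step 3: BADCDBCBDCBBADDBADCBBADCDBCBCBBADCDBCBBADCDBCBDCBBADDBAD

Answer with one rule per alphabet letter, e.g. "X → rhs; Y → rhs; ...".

  step 2 ⇒ step 3: BADCDBCBDBADDBADBADCDBCB ⇒ BAD·CDB·CB·D·CB·BAD·D·BAD·CB·BAD·CDB·CB·CB·BAD·CDB·CB·BAD·CDB·CB·D·CB·BAD·D·BAD
    A ↦ CDB
    B ↦ BAD
    C ↦ D
    D ↦ CB

A->CDB, B->BAD, C->D, D->CB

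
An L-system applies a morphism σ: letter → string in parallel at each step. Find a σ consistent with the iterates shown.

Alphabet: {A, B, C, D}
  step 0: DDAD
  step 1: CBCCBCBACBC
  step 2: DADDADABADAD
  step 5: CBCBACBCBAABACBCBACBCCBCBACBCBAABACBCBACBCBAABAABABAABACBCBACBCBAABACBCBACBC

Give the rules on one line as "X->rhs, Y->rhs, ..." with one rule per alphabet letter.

  step 1 ⇒ step 2: CBCCBCBACBC ⇒ D·A·D·D·A·D·A·BA·D·A·D
    A ↦ BA
    B ↦ A
    C ↦ D
  step 0 ⇒ step 1: DDAD ⇒ CBC·CBC·BA·CBC
    D ↦ CBC

A->BA, B->A, C->D, D->CBC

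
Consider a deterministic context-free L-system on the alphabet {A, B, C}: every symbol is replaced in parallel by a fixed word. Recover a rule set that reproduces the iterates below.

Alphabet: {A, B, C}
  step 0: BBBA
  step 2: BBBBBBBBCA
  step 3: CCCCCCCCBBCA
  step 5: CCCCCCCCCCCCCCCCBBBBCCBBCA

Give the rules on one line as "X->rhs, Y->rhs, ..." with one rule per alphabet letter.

A->CA, B->C, C->BB

  step 2 ⇒ step 3: BBBBBBBBCA ⇒ C·C·C·C·C·C·C·C·BB·CA
    A ↦ CA
    B ↦ C
    C ↦ BB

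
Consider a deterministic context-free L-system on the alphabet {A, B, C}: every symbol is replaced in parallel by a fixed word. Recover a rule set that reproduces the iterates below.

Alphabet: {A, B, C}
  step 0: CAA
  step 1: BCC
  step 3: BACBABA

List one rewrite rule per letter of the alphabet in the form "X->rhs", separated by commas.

A->C, B->BA, C->B

  step 0 ⇒ step 1: CAA ⇒ B·C·C
    A ↦ C
    C ↦ B
    B ↦ BA  (constrained at step 1)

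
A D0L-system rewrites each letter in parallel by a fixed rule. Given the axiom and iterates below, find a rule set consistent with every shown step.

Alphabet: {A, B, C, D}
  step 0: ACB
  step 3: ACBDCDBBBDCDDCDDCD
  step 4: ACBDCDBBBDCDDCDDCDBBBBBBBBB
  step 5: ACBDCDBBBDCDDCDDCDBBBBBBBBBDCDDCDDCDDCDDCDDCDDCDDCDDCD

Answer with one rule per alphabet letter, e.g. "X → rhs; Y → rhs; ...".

  step 4 ⇒ step 5: ACBDCDBBBDCDDCDDCDBBBBBBBBB ⇒ AC·B·DCD·B·B·B·DCD·DCD·DCD·B·B·B·B·B·B·B·B·B·DCD·DCD·DCD·DCD·DCD·DCD·DCD·DCD·DCD
    A ↦ AC
    B ↦ DCD
    C ↦ B
    D ↦ B

A->AC, B->DCD, C->B, D->B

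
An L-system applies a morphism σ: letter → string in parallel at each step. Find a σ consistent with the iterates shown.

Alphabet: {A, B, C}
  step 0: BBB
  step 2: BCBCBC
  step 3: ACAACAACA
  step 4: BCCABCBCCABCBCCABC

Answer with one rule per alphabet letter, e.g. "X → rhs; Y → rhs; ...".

A->BC, B->A, C->CA

  step 3 ⇒ step 4: ACAACAACA ⇒ BC·CA·BC·BC·CA·BC·BC·CA·BC
    A ↦ BC
    C ↦ CA
  step 2 ⇒ step 3: BCBCBC ⇒ A·CA·A·CA·A·CA
    B ↦ A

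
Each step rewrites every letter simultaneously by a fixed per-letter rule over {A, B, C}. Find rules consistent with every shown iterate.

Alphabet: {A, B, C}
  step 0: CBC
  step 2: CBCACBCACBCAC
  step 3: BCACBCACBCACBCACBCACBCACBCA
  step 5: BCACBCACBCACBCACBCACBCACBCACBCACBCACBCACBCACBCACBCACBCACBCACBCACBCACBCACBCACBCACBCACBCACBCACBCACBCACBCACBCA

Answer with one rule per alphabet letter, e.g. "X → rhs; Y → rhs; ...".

A->C, B->C, C->BCA

  step 2 ⇒ step 3: CBCACBCACBCAC ⇒ BCA·C·BCA·C·BCA·C·BCA·C·BCA·C·BCA·C·BCA
    A ↦ C
    B ↦ C
    C ↦ BCA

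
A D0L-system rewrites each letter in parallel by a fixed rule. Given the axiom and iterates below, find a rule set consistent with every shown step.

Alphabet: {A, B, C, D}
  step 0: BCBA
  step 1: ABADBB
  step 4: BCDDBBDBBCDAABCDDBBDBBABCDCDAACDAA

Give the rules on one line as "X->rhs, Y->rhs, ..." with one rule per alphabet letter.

A->DBB, B->A, C->B, D->CD

  step 0 ⇒ step 1: BCBA ⇒ A·B·A·DBB
    A ↦ DBB
    B ↦ A
    C ↦ B
    D ↦ CD  (constrained at step 1)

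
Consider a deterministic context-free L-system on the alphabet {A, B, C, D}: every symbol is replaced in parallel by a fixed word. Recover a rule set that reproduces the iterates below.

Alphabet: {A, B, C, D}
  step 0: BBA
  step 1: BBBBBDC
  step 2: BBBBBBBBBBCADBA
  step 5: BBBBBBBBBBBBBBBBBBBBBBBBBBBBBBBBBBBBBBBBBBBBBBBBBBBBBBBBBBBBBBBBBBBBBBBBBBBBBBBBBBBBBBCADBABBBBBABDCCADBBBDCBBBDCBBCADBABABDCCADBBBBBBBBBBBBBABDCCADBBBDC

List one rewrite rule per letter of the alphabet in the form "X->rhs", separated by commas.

  step 1 ⇒ step 2: BBBBBDC ⇒ BB·BB·BB·BB·BB·CAD·BA
    B ↦ BB
    C ↦ BA
    D ↦ CAD
  step 0 ⇒ step 1: BBA ⇒ BB·BB·BDC
    A ↦ BDC

A->BDC, B->BB, C->BA, D->CAD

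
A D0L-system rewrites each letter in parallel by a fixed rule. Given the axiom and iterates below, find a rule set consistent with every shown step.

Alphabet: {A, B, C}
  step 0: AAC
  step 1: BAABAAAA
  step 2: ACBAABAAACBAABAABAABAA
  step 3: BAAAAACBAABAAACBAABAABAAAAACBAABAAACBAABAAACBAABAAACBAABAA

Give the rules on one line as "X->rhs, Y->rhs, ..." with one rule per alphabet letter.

A->BAA, B->AC, C->AA

  step 2 ⇒ step 3: ACBAABAAACBAABAABAABAA ⇒ BAA·AA·AC·BAA·BAA·AC·BAA·BAA·BAA·AA·AC·BAA·BAA·AC·BAA·BAA·AC·BAA·BAA·AC·BAA·BAA
    A ↦ BAA
    B ↦ AC
    C ↦ AA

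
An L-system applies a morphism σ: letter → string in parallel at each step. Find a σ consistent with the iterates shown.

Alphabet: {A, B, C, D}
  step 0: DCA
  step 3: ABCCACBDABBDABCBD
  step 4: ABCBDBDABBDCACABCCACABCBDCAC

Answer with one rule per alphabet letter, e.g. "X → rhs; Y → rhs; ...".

A->AB, B->C, C->BD, D->AC

  step 3 ⇒ step 4: ABCCACBDABBDABCBD ⇒ AB·C·BD·BD·AB·BD·C·AC·AB·C·C·AC·AB·C·BD·C·AC
    A ↦ AB
    B ↦ C
    C ↦ BD
    D ↦ AC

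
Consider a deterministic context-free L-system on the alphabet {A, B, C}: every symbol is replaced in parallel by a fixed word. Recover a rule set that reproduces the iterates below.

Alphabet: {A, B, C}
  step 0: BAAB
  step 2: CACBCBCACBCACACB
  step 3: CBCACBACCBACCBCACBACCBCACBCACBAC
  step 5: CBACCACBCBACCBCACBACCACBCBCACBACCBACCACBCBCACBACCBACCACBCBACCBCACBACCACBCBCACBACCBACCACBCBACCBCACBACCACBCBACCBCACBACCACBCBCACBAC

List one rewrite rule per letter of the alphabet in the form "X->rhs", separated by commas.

A->CA, B->AC, C->CB

  step 2 ⇒ step 3: CACBCBCACBCACACB ⇒ CB·CA·CB·AC·CB·AC·CB·CA·CB·AC·CB·CA·CB·CA·CB·AC
    A ↦ CA
    B ↦ AC
    C ↦ CB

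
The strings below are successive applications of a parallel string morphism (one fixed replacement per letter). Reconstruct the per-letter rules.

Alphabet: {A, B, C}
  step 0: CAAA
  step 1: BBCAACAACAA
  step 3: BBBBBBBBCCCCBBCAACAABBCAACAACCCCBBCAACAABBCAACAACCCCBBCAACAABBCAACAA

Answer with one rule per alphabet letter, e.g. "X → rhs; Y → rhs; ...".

A->CAA, B->CC, C->BB

  step 0 ⇒ step 1: CAAA ⇒ BB·CAA·CAA·CAA
    A ↦ CAA
    C ↦ BB
    B ↦ CC  (constrained at step 1)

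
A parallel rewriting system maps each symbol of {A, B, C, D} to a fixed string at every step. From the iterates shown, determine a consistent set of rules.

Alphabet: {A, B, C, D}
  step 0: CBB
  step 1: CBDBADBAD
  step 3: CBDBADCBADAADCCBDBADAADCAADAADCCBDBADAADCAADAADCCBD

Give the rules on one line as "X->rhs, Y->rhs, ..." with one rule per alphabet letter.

  step 0 ⇒ step 1: CBB ⇒ CBD·BAD·BAD
    B ↦ BAD
    C ↦ CBD
    A ↦ AAD  (constrained at step 1)
    D ↦ C  (constrained at step 1)

A->AAD, B->BAD, C->CBD, D->C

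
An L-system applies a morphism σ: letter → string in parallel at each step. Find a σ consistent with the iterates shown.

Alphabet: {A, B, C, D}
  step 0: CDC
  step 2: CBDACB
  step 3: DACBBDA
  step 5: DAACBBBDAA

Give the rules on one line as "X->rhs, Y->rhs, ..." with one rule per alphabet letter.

  step 2 ⇒ step 3: CBDACB ⇒ D·A·CB·B·D·A
    A ↦ B
    B ↦ A
    C ↦ D
    D ↦ CB

A->B, B->A, C->D, D->CB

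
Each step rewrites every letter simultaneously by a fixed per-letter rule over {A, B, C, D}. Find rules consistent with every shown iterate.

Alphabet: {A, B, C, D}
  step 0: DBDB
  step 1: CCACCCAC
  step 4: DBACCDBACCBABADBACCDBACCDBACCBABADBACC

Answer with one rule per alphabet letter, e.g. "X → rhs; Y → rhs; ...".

  step 0 ⇒ step 1: DBDB ⇒ CC·AC·CC·AC
    B ↦ AC
    D ↦ CC
    A ↦ D  (constrained at step 1)
    C ↦ BA  (constrained at step 1)

A->D, B->AC, C->BA, D->CC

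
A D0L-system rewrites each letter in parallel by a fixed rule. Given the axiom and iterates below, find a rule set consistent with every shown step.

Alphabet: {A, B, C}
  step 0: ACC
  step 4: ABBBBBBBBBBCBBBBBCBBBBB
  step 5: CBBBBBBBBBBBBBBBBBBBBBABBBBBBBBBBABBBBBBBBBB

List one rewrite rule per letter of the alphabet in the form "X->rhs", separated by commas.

A->CB, B->BB, C->A

  step 4 ⇒ step 5: ABBBBBBBBBBCBBBBBCBBBBB ⇒ CB·BB·BB·BB·BB·BB·BB·BB·BB·BB·BB·A·BB·BB·BB·BB·BB·A·BB·BB·BB·BB·BB
    A ↦ CB
    B ↦ BB
    C ↦ A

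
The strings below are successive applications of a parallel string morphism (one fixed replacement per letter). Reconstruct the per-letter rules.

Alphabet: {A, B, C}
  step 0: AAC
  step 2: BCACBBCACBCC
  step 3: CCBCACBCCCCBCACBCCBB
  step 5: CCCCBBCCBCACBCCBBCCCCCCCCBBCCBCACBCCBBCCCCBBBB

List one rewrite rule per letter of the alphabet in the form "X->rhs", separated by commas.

  step 2 ⇒ step 3: BCACBBCACBCC ⇒ CC·B·CAC·B·CC·CC·B·CAC·B·CC·B·B
    A ↦ CAC
    B ↦ CC
    C ↦ B

A->CAC, B->CC, C->B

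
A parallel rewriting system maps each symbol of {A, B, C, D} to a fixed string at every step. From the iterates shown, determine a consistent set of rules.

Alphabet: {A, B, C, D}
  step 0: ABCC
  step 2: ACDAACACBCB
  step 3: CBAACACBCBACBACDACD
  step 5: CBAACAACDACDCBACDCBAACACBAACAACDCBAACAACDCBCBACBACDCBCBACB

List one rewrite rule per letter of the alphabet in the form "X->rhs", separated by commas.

A->CB, B->CD, C->A, D->ACA

  step 2 ⇒ step 3: ACDAACACBCB ⇒ CB·A·ACA·CB·CB·A·CB·A·CD·A·CD
    A ↦ CB
    B ↦ CD
    C ↦ A
    D ↦ ACA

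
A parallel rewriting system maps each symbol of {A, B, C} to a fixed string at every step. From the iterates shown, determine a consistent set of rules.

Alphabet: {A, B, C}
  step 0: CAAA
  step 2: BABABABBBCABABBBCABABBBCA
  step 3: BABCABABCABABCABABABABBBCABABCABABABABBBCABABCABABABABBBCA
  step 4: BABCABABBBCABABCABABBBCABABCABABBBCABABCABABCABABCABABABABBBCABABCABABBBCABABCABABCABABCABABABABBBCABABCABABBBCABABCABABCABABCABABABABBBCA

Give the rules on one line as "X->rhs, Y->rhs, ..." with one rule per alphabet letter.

  step 3 ⇒ step 4: BABCABABCABABCABABABABBBCABABCABABABABBBCABABCABABABABBBCA ⇒ BA·BCA·BA·BB·BCA·BA·BCA·BA·BB·BCA·BA·BCA·BA·BB·BCA·BA·BCA·BA·BCA·BA·BCA·BA·BA·BA·BB·BCA·BA·BCA·BA·BB·BCA·BA·BCA·BA·BCA·BA·BCA·BA·BA·BA·BB·BCA·BA·BCA·BA·BB·BCA·BA·BCA·BA·BCA·BA·BCA·BA·BA·BA·BB·BCA
    A ↦ BCA
    B ↦ BA
    C ↦ BB

A->BCA, B->BA, C->BB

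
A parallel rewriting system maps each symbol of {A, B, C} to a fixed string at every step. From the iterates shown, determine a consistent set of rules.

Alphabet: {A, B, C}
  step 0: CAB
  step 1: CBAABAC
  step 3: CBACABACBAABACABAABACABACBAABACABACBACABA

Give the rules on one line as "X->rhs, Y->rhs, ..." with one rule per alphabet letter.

  step 0 ⇒ step 1: CAB ⇒ CBA·ABA·C
    A ↦ ABA
    B ↦ C
    C ↦ CBA

A->ABA, B->C, C->CBA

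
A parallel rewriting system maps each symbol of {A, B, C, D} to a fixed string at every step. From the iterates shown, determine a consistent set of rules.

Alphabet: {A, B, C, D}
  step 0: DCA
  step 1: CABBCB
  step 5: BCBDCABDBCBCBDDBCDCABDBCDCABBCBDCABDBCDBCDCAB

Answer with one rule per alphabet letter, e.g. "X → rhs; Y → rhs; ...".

A->B, B->D, C->BC, D->CAB

  step 0 ⇒ step 1: DCA ⇒ CAB·BC·B
    A ↦ B
    C ↦ BC
    D ↦ CAB
    B ↦ D  (constrained at step 1)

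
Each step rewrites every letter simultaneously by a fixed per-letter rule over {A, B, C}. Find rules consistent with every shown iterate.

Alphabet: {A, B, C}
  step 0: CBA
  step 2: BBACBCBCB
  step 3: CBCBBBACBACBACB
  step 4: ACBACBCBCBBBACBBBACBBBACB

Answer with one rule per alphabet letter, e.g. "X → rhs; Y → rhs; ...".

A->BB, B->CB, C->A

  step 3 ⇒ step 4: CBCBBBACBACBACB ⇒ A·CB·A·CB·CB·CB·BB·A·CB·BB·A·CB·BB·A·CB
    A ↦ BB
    B ↦ CB
    C ↦ A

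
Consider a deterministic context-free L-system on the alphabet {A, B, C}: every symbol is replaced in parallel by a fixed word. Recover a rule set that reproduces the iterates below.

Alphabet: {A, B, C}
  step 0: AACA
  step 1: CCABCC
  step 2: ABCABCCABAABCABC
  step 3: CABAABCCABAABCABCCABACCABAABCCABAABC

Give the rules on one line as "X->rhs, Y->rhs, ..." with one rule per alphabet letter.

A->C, B->ABA, C->ABC

  step 2 ⇒ step 3: ABCABCCABAABCABC ⇒ C·ABA·ABC·C·ABA·ABC·ABC·C·ABA·C·C·ABA·ABC·C·ABA·ABC
    A ↦ C
    B ↦ ABA
    C ↦ ABC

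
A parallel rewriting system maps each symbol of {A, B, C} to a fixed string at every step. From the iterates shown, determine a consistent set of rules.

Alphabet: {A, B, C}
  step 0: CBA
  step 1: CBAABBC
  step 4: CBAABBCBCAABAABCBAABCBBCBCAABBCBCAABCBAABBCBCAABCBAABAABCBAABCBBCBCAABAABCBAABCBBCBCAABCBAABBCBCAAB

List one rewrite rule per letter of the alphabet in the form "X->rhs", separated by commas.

  step 0 ⇒ step 1: CBA ⇒ CB·AAB·BC
    A ↦ BC
    B ↦ AAB
    C ↦ CB

A->BC, B->AAB, C->CB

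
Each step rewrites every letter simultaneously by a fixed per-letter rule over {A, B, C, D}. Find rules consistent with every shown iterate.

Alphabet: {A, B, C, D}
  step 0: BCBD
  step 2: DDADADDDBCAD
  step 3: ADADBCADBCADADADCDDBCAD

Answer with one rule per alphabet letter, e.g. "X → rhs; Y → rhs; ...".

A->BC, B->C, C->DD, D->AD

  step 2 ⇒ step 3: DDADADDDBCAD ⇒ AD·AD·BC·AD·BC·AD·AD·AD·C·DD·BC·AD
    A ↦ BC
    B ↦ C
    C ↦ DD
    D ↦ AD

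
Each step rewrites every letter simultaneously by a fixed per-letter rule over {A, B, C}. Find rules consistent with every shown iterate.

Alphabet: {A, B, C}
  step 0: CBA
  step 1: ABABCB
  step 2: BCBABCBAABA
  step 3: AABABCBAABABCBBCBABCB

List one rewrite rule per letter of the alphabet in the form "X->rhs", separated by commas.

  step 2 ⇒ step 3: BCBABCBAABA ⇒ A·AB·A·BCB·A·AB·A·BCB·BCB·A·BCB
    A ↦ BCB
    B ↦ A
    C ↦ AB

A->BCB, B->A, C->AB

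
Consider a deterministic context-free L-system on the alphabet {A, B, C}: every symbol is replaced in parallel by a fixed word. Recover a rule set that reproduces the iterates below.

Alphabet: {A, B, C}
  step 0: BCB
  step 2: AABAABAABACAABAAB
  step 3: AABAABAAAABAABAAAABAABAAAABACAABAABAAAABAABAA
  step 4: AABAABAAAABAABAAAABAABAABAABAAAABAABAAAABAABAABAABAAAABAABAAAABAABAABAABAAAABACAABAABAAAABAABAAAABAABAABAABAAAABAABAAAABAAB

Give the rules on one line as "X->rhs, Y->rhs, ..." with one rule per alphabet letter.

  step 3 ⇒ step 4: AABAABAAAABAABAAAABAABAAAABACAABAABAAAABAABAA ⇒ AAB·AAB·AA·AAB·AAB·AA·AAB·AAB·AAB·AAB·AA·AAB·AAB·AA·AAB·AAB·AAB·AAB·AA·AAB·AAB·AA·AAB·AAB·AAB·AAB·AA·AAB·AC·AAB·AAB·AA·AAB·AAB·AA·AAB·AAB·AAB·AAB·AA·AAB·AAB·AA·AAB·AAB
    A ↦ AAB
    B ↦ AA
    C ↦ AC

A->AAB, B->AA, C->AC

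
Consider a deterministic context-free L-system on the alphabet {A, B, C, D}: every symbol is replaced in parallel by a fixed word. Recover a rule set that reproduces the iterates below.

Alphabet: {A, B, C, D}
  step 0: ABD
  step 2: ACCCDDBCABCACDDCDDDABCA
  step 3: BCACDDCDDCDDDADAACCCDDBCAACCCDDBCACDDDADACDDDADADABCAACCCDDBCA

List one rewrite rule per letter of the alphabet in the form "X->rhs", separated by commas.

  step 2 ⇒ step 3: ACCCDDBCABCACDDCDDDABCA ⇒ BCA·CDD·CDD·CDD·DA·DA·ACC·CDD·BCA·ACC·CDD·BCA·CDD·DA·DA·CDD·DA·DA·DA·BCA·ACC·CDD·BCA
    A ↦ BCA
    B ↦ ACC
    C ↦ CDD
    D ↦ DA

A->BCA, B->ACC, C->CDD, D->DA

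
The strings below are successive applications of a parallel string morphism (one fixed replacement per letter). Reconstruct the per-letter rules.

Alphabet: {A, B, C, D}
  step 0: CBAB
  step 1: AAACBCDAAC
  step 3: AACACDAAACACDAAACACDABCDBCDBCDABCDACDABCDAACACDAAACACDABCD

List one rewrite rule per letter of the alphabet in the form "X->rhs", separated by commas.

A->BCD, B->AAC, C->A, D->CDA

  step 0 ⇒ step 1: CBAB ⇒ A·AAC·BCD·AAC
    A ↦ BCD
    B ↦ AAC
    C ↦ A
    D ↦ CDA  (constrained at step 1)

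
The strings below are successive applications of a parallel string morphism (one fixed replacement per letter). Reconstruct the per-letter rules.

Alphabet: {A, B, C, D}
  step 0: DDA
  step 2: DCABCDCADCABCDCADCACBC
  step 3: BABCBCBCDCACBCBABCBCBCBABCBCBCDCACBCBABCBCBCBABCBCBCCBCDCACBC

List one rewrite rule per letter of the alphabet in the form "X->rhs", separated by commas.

  step 2 ⇒ step 3: DCABCDCADCABCDCADCACBC ⇒ BAB·CBC·BC·DCA·CBC·BAB·CBC·BC·BAB·CBC·BC·DCA·CBC·BAB·CBC·BC·BAB·CBC·BC·CBC·DCA·CBC
    A ↦ BC
    B ↦ DCA
    C ↦ CBC
    D ↦ BAB

A->BC, B->DCA, C->CBC, D->BAB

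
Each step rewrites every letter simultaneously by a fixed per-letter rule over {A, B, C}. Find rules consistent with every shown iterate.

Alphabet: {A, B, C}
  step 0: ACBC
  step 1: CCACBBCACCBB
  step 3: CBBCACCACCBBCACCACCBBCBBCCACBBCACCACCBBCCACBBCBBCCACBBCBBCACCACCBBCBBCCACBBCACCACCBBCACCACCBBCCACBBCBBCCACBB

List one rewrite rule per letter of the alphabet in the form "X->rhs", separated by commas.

  step 0 ⇒ step 1: ACBC ⇒ CCA·CBB·CAC·CBB
    A ↦ CCA
    B ↦ CAC
    C ↦ CBB

A->CCA, B->CAC, C->CBB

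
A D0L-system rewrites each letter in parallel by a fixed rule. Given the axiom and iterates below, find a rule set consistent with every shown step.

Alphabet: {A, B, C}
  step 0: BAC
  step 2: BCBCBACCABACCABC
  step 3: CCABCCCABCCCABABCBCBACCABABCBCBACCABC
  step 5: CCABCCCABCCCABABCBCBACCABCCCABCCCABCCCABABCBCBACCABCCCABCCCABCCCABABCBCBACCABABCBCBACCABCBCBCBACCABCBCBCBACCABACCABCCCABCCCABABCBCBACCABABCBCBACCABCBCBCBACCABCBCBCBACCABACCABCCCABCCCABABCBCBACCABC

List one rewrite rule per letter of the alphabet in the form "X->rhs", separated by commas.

A->BA, B->CCA, C->BC

  step 2 ⇒ step 3: BCBCBACCABACCABC ⇒ CCA·BC·CCA·BC·CCA·BA·BC·BC·BA·CCA·BA·BC·BC·BA·CCA·BC
    A ↦ BA
    B ↦ CCA
    C ↦ BC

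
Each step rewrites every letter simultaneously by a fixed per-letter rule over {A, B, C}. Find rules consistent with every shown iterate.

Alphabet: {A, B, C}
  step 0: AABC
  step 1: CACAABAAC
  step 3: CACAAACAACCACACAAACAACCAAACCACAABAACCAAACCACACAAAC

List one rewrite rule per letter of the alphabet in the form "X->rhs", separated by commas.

A->CA, B->AB, C->AAC

  step 0 ⇒ step 1: AABC ⇒ CA·CA·AB·AAC
    A ↦ CA
    B ↦ AB
    C ↦ AAC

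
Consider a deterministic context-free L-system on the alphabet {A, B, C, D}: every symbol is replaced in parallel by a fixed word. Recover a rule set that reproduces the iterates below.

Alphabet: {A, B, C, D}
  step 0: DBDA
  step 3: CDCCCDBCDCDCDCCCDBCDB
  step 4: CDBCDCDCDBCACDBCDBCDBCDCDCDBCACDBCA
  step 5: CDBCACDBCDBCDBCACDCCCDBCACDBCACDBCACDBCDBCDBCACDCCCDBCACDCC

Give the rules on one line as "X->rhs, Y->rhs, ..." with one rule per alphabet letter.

  step 4 ⇒ step 5: CDBCDCDCDBCACDBCDBCDBCDCDCDBCACDBCA ⇒ CD·B·CA·CD·B·CD·B·CD·B·CA·CD·CC·CD·B·CA·CD·B·CA·CD·B·CA·CD·B·CD·B·CD·B·CA·CD·CC·CD·B·CA·CD·CC
    A ↦ CC
    B ↦ CA
    C ↦ CD
    D ↦ B

A->CC, B->CA, C->CD, D->B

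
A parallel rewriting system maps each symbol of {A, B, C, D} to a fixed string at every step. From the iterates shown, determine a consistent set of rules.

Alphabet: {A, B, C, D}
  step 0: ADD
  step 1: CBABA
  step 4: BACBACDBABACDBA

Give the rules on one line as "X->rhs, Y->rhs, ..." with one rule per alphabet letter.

  step 0 ⇒ step 1: ADD ⇒ C·BA·BA
    A ↦ C
    D ↦ BA
    B ↦ BA  (constrained at step 1)
    C ↦ D  (constrained at step 1)

A->C, B->BA, C->D, D->BA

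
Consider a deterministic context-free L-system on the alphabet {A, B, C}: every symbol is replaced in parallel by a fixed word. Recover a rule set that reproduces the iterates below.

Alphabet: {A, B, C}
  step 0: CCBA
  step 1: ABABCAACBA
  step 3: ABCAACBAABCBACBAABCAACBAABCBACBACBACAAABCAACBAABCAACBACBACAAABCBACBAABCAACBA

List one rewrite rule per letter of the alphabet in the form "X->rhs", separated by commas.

  step 0 ⇒ step 1: CCBA ⇒ AB·AB·CAA·CBA
    A ↦ CBA
    B ↦ CAA
    C ↦ AB

A->CBA, B->CAA, C->AB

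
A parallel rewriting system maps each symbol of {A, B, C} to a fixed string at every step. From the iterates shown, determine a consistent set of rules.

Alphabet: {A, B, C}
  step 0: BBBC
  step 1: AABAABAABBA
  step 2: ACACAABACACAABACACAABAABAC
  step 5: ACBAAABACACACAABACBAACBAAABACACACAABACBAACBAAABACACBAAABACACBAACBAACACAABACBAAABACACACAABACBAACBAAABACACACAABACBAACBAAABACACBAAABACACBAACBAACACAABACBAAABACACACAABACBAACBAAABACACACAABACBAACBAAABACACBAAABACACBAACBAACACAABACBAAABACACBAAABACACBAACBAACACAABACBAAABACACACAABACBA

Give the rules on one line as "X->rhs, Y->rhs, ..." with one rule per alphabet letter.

  step 1 ⇒ step 2: AABAABAABBA ⇒ AC·AC·AAB·AC·AC·AAB·AC·AC·AAB·AAB·AC
    A ↦ AC
    B ↦ AAB
  step 0 ⇒ step 1: BBBC ⇒ AAB·AAB·AAB·BA
    C ↦ BA

A->AC, B->AAB, C->BA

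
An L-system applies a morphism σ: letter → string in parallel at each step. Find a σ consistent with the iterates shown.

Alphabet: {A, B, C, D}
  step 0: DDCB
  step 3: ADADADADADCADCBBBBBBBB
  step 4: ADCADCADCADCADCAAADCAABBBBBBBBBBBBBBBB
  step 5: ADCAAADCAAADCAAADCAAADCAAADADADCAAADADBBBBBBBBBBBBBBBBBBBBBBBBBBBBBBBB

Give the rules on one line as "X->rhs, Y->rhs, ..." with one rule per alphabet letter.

A->AD, B->BB, C->AA, D->C

  step 4 ⇒ step 5: ADCADCADCADCADCAAADCAABBBBBBBBBBBBBBBB ⇒ AD·C·AA·AD·C·AA·AD·C·AA·AD·C·AA·AD·C·AA·AD·AD·AD·C·AA·AD·AD·BB·BB·BB·BB·BB·BB·BB·BB·BB·BB·BB·BB·BB·BB·BB·BB
    A ↦ AD
    B ↦ BB
    C ↦ AA
    D ↦ C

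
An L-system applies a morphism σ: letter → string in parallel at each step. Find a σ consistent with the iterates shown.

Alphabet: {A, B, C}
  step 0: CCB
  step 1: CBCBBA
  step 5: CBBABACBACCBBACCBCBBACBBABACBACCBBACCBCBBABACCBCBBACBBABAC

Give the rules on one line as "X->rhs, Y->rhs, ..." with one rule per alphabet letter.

A->C, B->BA, C->CB

  step 0 ⇒ step 1: CCB ⇒ CB·CB·BA
    B ↦ BA
    C ↦ CB
    A ↦ C  (constrained at step 1)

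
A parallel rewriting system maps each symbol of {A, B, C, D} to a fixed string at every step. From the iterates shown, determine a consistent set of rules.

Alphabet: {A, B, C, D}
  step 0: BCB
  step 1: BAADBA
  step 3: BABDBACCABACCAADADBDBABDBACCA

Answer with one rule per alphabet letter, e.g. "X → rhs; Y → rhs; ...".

A->BD, B->BA, C->AD, D->CCA

  step 0 ⇒ step 1: BCB ⇒ BA·AD·BA
    B ↦ BA
    C ↦ AD
    A ↦ BD  (constrained at step 1)
    D ↦ CCA  (constrained at step 1)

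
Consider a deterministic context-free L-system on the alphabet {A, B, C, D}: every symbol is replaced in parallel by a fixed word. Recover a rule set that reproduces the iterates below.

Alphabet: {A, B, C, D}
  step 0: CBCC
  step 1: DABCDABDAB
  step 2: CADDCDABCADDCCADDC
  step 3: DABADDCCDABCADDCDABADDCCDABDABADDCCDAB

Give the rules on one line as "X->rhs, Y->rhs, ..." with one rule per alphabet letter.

  step 2 ⇒ step 3: CADDCDABCADDCCADDC ⇒ DAB·ADD·C·C·DAB·C·ADD·C·DAB·ADD·C·C·DAB·DAB·ADD·C·C·DAB
    A ↦ ADD
    B ↦ C
    C ↦ DAB
    D ↦ C

A->ADD, B->C, C->DAB, D->C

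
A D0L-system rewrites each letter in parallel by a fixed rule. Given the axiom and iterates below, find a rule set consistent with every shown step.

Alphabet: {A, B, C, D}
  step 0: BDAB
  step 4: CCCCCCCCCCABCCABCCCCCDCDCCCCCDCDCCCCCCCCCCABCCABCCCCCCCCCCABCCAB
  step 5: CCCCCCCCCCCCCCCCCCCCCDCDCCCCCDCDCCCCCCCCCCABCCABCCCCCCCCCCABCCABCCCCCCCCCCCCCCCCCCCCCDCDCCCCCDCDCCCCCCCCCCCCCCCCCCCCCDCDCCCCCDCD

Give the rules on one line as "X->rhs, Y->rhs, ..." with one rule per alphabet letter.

A->CD, B->CD, C->CC, D->AB

  step 4 ⇒ step 5: CCCCCCCCCCABCCABCCCCCDCDCCCCCDCDCCCCCCCCCCABCCABCCCCCCCCCCABCCAB ⇒ CC·CC·CC·CC·CC·CC·CC·CC·CC·CC·CD·CD·CC·CC·CD·CD·CC·CC·CC·CC·CC·AB·CC·AB·CC·CC·CC·CC·CC·AB·CC·AB·CC·CC·CC·CC·CC·CC·CC·CC·CC·CC·CD·CD·CC·CC·CD·CD·CC·CC·CC·CC·CC·CC·CC·CC·CC·CC·CD·CD·CC·CC·CD·CD
    A ↦ CD
    B ↦ CD
    C ↦ CC
    D ↦ AB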